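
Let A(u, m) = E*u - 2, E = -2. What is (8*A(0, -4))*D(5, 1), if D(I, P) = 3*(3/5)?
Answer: -144/5 ≈ -28.800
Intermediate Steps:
A(u, m) = -2 - 2*u (A(u, m) = -2*u - 2 = -2 - 2*u)
D(I, P) = 9/5 (D(I, P) = 3*(3*(1/5)) = 3*(3/5) = 9/5)
(8*A(0, -4))*D(5, 1) = (8*(-2 - 2*0))*(9/5) = (8*(-2 + 0))*(9/5) = (8*(-2))*(9/5) = -16*9/5 = -144/5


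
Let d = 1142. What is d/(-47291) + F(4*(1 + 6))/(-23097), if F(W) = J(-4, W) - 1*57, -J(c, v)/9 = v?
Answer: -3921285/364093409 ≈ -0.010770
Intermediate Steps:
J(c, v) = -9*v
F(W) = -57 - 9*W (F(W) = -9*W - 1*57 = -9*W - 57 = -57 - 9*W)
d/(-47291) + F(4*(1 + 6))/(-23097) = 1142/(-47291) + (-57 - 36*(1 + 6))/(-23097) = 1142*(-1/47291) + (-57 - 36*7)*(-1/23097) = -1142/47291 + (-57 - 9*28)*(-1/23097) = -1142/47291 + (-57 - 252)*(-1/23097) = -1142/47291 - 309*(-1/23097) = -1142/47291 + 103/7699 = -3921285/364093409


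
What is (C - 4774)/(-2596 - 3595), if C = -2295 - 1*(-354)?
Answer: 6715/6191 ≈ 1.0846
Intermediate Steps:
C = -1941 (C = -2295 + 354 = -1941)
(C - 4774)/(-2596 - 3595) = (-1941 - 4774)/(-2596 - 3595) = -6715/(-6191) = -6715*(-1/6191) = 6715/6191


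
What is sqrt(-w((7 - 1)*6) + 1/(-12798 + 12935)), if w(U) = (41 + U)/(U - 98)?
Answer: 9*sqrt(1112714)/8494 ≈ 1.1177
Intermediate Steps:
w(U) = (41 + U)/(-98 + U)
sqrt(-w((7 - 1)*6) + 1/(-12798 + 12935)) = sqrt(-(41 + (7 - 1)*6)/(-98 + (7 - 1)*6) + 1/(-12798 + 12935)) = sqrt(-(41 + 6*6)/(-98 + 6*6) + 1/137) = sqrt(-(41 + 36)/(-98 + 36) + 1/137) = sqrt(-77/(-62) + 1/137) = sqrt(-(-1)*77/62 + 1/137) = sqrt(-1*(-77/62) + 1/137) = sqrt(77/62 + 1/137) = sqrt(10611/8494) = 9*sqrt(1112714)/8494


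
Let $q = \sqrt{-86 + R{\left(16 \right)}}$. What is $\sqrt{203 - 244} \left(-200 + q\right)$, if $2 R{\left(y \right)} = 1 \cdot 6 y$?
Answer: $i \sqrt{41} \left(-200 + i \sqrt{38}\right) \approx -39.471 - 1280.6 i$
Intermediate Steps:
$R{\left(y \right)} = 3 y$ ($R{\left(y \right)} = \frac{1 \cdot 6 y}{2} = \frac{6 y}{2} = 3 y$)
$q = i \sqrt{38}$ ($q = \sqrt{-86 + 3 \cdot 16} = \sqrt{-86 + 48} = \sqrt{-38} = i \sqrt{38} \approx 6.1644 i$)
$\sqrt{203 - 244} \left(-200 + q\right) = \sqrt{203 - 244} \left(-200 + i \sqrt{38}\right) = \sqrt{-41} \left(-200 + i \sqrt{38}\right) = i \sqrt{41} \left(-200 + i \sqrt{38}\right)$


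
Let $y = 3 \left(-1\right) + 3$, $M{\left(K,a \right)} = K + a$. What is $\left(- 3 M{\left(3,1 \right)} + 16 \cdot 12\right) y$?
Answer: $0$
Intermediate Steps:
$y = 0$ ($y = -3 + 3 = 0$)
$\left(- 3 M{\left(3,1 \right)} + 16 \cdot 12\right) y = \left(- 3 \left(3 + 1\right) + 16 \cdot 12\right) 0 = \left(\left(-3\right) 4 + 192\right) 0 = \left(-12 + 192\right) 0 = 180 \cdot 0 = 0$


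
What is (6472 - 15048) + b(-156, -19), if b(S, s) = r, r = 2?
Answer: -8574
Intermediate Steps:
b(S, s) = 2
(6472 - 15048) + b(-156, -19) = (6472 - 15048) + 2 = -8576 + 2 = -8574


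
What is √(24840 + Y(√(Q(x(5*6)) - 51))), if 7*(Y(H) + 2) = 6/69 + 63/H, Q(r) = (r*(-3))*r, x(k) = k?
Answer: √(11048700045320 - 1455279*I*√2751)/21091 ≈ 157.6 - 0.00054439*I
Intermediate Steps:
Q(r) = -3*r² (Q(r) = (-3*r)*r = -3*r²)
Y(H) = -320/161 + 9/H (Y(H) = -2 + (6/69 + 63/H)/7 = -2 + (6*(1/69) + 63/H)/7 = -2 + (2/23 + 63/H)/7 = -2 + (2/161 + 9/H) = -320/161 + 9/H)
√(24840 + Y(√(Q(x(5*6)) - 51))) = √(24840 + (-320/161 + 9/(√(-3*(5*6)² - 51)))) = √(24840 + (-320/161 + 9/(√(-3*30² - 51)))) = √(24840 + (-320/161 + 9/(√(-3*900 - 51)))) = √(24840 + (-320/161 + 9/(√(-2700 - 51)))) = √(24840 + (-320/161 + 9/(√(-2751)))) = √(24840 + (-320/161 + 9/((I*√2751)))) = √(24840 + (-320/161 + 9*(-I*√2751/2751))) = √(24840 + (-320/161 - 3*I*√2751/917)) = √(3998920/161 - 3*I*√2751/917)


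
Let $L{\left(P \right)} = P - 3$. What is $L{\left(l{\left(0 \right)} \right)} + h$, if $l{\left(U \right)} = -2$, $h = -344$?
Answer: $-349$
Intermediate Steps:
$L{\left(P \right)} = -3 + P$
$L{\left(l{\left(0 \right)} \right)} + h = \left(-3 - 2\right) - 344 = -5 - 344 = -349$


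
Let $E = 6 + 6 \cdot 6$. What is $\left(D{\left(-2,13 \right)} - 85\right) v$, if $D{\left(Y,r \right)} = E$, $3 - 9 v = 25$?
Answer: $\frac{946}{9} \approx 105.11$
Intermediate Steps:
$v = - \frac{22}{9}$ ($v = \frac{1}{3} - \frac{25}{9} = - \frac{22}{9} \approx -2.4444$)
$E = 42$ ($E = 6 + 36 = 42$)
$D{\left(Y,r \right)} = 42$
$\left(D{\left(-2,13 \right)} - 85\right) v = \left(42 - 85\right) \left(- \frac{22}{9}\right) = \left(-43\right) \left(- \frac{22}{9}\right) = \frac{946}{9}$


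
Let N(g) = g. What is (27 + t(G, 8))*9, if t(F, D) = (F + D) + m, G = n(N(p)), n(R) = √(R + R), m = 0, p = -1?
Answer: 315 + 9*I*√2 ≈ 315.0 + 12.728*I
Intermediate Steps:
n(R) = √2*√R (n(R) = √(2*R) = √2*√R)
G = I*√2 (G = √2*√(-1) = √2*I = I*√2 ≈ 1.4142*I)
t(F, D) = D + F (t(F, D) = (F + D) + 0 = (D + F) + 0 = D + F)
(27 + t(G, 8))*9 = (27 + (8 + I*√2))*9 = (35 + I*√2)*9 = 315 + 9*I*√2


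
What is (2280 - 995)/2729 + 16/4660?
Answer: 1507941/3179285 ≈ 0.47430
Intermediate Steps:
(2280 - 995)/2729 + 16/4660 = 1285*(1/2729) + 16*(1/4660) = 1285/2729 + 4/1165 = 1507941/3179285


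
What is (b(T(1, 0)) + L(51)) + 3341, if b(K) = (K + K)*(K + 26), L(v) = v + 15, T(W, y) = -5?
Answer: 3197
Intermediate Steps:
L(v) = 15 + v
b(K) = 2*K*(26 + K) (b(K) = (2*K)*(26 + K) = 2*K*(26 + K))
(b(T(1, 0)) + L(51)) + 3341 = (2*(-5)*(26 - 5) + (15 + 51)) + 3341 = (2*(-5)*21 + 66) + 3341 = (-210 + 66) + 3341 = -144 + 3341 = 3197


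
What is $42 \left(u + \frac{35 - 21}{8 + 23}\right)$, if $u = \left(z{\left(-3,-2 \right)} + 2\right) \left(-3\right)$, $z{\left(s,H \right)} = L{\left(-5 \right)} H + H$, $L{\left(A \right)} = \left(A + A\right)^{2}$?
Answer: $\frac{781788}{31} \approx 25219.0$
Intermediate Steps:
$L{\left(A \right)} = 4 A^{2}$ ($L{\left(A \right)} = \left(2 A\right)^{2} = 4 A^{2}$)
$z{\left(s,H \right)} = 101 H$ ($z{\left(s,H \right)} = 4 \left(-5\right)^{2} H + H = 4 \cdot 25 H + H = 100 H + H = 101 H$)
$u = 600$ ($u = \left(101 \left(-2\right) + 2\right) \left(-3\right) = \left(-202 + 2\right) \left(-3\right) = \left(-200\right) \left(-3\right) = 600$)
$42 \left(u + \frac{35 - 21}{8 + 23}\right) = 42 \left(600 + \frac{35 - 21}{8 + 23}\right) = 42 \left(600 + \frac{14}{31}\right) = 42 \cdot \frac{18614}{31} = \frac{781788}{31}$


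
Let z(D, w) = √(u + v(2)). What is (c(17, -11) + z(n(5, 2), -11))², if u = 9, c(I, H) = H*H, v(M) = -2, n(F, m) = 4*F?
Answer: (121 + √7)² ≈ 15288.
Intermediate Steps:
c(I, H) = H²
z(D, w) = √7 (z(D, w) = √(9 - 2) = √7)
(c(17, -11) + z(n(5, 2), -11))² = ((-11)² + √7)² = (121 + √7)²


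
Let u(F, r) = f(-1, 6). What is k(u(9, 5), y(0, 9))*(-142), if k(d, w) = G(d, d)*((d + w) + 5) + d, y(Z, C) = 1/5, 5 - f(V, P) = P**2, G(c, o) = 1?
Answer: 40328/5 ≈ 8065.6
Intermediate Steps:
f(V, P) = 5 - P**2
u(F, r) = -31 (u(F, r) = 5 - 1*6**2 = 5 - 1*36 = 5 - 36 = -31)
y(Z, C) = 1/5
k(d, w) = 5 + w + 2*d (k(d, w) = 1*((d + w) + 5) + d = 1*(5 + d + w) + d = (5 + d + w) + d = 5 + w + 2*d)
k(u(9, 5), y(0, 9))*(-142) = (5 + 1/5 + 2*(-31))*(-142) = (5 + 1/5 - 62)*(-142) = -284/5*(-142) = 40328/5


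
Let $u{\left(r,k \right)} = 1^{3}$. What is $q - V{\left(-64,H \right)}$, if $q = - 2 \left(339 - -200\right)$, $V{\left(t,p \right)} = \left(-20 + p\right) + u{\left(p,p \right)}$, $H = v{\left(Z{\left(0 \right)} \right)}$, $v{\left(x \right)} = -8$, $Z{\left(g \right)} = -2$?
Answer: $-1051$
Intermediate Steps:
$u{\left(r,k \right)} = 1$
$H = -8$
$V{\left(t,p \right)} = -19 + p$ ($V{\left(t,p \right)} = \left(-20 + p\right) + 1 = -19 + p$)
$q = -1078$ ($q = - 2 \left(339 + 200\right) = \left(-2\right) 539 = -1078$)
$q - V{\left(-64,H \right)} = -1078 - \left(-19 - 8\right) = -1078 - -27 = -1078 + 27 = -1051$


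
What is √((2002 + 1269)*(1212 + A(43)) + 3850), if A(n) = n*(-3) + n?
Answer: 2*√921749 ≈ 1920.2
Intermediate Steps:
A(n) = -2*n (A(n) = -3*n + n = -2*n)
√((2002 + 1269)*(1212 + A(43)) + 3850) = √((2002 + 1269)*(1212 - 2*43) + 3850) = √(3271*(1212 - 86) + 3850) = √(3271*1126 + 3850) = √(3683146 + 3850) = √3686996 = 2*√921749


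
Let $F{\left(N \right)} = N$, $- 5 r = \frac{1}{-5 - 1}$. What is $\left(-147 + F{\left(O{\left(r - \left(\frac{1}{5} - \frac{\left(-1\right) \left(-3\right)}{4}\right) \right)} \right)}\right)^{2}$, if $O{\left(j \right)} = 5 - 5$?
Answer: $21609$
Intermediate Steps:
$r = \frac{1}{30}$ ($r = - \frac{1}{5 \left(-5 - 1\right)} = - \frac{1}{5 \left(-6\right)} = \left(- \frac{1}{5}\right) \left(- \frac{1}{6}\right) = \frac{1}{30} \approx 0.033333$)
$O{\left(j \right)} = 0$
$\left(-147 + F{\left(O{\left(r - \left(\frac{1}{5} - \frac{\left(-1\right) \left(-3\right)}{4}\right) \right)} \right)}\right)^{2} = \left(-147 + 0\right)^{2} = \left(-147\right)^{2} = 21609$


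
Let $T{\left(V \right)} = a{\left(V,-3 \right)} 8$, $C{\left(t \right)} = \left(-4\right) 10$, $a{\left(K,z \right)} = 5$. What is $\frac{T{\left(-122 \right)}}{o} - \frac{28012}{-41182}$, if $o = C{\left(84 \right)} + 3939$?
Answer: $\frac{55433034}{80284309} \approx 0.69046$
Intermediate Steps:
$C{\left(t \right)} = -40$
$T{\left(V \right)} = 40$ ($T{\left(V \right)} = 5 \cdot 8 = 40$)
$o = 3899$ ($o = -40 + 3939 = 3899$)
$\frac{T{\left(-122 \right)}}{o} - \frac{28012}{-41182} = \frac{40}{3899} - \frac{28012}{-41182} = 40 \cdot \frac{1}{3899} - - \frac{14006}{20591} = \frac{40}{3899} + \frac{14006}{20591} = \frac{55433034}{80284309}$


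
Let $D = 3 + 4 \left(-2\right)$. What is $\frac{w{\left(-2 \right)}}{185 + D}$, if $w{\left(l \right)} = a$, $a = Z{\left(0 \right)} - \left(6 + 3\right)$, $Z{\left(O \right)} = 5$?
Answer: $- \frac{1}{45} \approx -0.022222$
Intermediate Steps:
$D = -5$ ($D = 3 - 8 = -5$)
$a = -4$ ($a = 5 - \left(6 + 3\right) = 5 - 9 = -4$)
$w{\left(l \right)} = -4$
$\frac{w{\left(-2 \right)}}{185 + D} = - \frac{4}{185 - 5} = - \frac{4}{180} = \left(-4\right) \frac{1}{180} = - \frac{1}{45}$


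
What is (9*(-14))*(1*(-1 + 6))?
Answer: -630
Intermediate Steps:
(9*(-14))*(1*(-1 + 6)) = -126*5 = -630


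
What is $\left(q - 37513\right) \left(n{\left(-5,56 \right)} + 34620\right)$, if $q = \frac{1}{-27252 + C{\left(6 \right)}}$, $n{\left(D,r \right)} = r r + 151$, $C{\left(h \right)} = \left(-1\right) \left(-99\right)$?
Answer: $- \frac{38611709704430}{27153} \approx -1.422 \cdot 10^{9}$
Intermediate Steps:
$C{\left(h \right)} = 99$
$n{\left(D,r \right)} = 151 + r^{2}$ ($n{\left(D,r \right)} = r^{2} + 151 = 151 + r^{2}$)
$q = - \frac{1}{27153}$ ($q = \frac{1}{-27252 + 99} = \frac{1}{-27153} = - \frac{1}{27153} \approx -3.6828 \cdot 10^{-5}$)
$\left(q - 37513\right) \left(n{\left(-5,56 \right)} + 34620\right) = \left(- \frac{1}{27153} - 37513\right) \left(\left(151 + 56^{2}\right) + 34620\right) = - \frac{1018590490 \left(\left(151 + 3136\right) + 34620\right)}{27153} = - \frac{1018590490 \left(3287 + 34620\right)}{27153} = \left(- \frac{1018590490}{27153}\right) 37907 = - \frac{38611709704430}{27153}$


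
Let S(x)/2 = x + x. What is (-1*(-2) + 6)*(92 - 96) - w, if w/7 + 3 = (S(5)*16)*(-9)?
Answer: 20149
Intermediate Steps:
S(x) = 4*x (S(x) = 2*(x + x) = 2*(2*x) = 4*x)
w = -20181 (w = -21 + 7*(((4*5)*16)*(-9)) = -21 + 7*((20*16)*(-9)) = -21 + 7*(320*(-9)) = -21 + 7*(-2880) = -21 - 20160 = -20181)
(-1*(-2) + 6)*(92 - 96) - w = (-1*(-2) + 6)*(92 - 96) - 1*(-20181) = (2 + 6)*(-4) + 20181 = 8*(-4) + 20181 = -32 + 20181 = 20149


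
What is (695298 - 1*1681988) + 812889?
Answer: -173801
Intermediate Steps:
(695298 - 1*1681988) + 812889 = (695298 - 1681988) + 812889 = -986690 + 812889 = -173801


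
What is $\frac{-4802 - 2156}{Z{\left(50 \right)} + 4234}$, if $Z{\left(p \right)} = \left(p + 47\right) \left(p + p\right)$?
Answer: $- \frac{3479}{6967} \approx -0.49935$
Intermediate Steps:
$Z{\left(p \right)} = 2 p \left(47 + p\right)$ ($Z{\left(p \right)} = \left(47 + p\right) 2 p = 2 p \left(47 + p\right)$)
$\frac{-4802 - 2156}{Z{\left(50 \right)} + 4234} = \frac{-4802 - 2156}{2 \cdot 50 \left(47 + 50\right) + 4234} = - \frac{6958}{2 \cdot 50 \cdot 97 + 4234} = - \frac{6958}{9700 + 4234} = - \frac{6958}{13934} = \left(-6958\right) \frac{1}{13934} = - \frac{3479}{6967}$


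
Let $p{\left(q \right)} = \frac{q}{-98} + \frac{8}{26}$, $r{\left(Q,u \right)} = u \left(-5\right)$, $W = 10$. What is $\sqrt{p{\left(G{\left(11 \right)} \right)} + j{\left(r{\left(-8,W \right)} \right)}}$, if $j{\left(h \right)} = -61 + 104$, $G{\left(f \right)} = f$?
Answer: $\frac{\sqrt{1430806}}{182} \approx 6.5723$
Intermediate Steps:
$r{\left(Q,u \right)} = - 5 u$
$p{\left(q \right)} = \frac{4}{13} - \frac{q}{98}$ ($p{\left(q \right)} = q \left(- \frac{1}{98}\right) + 8 \cdot \frac{1}{26} = - \frac{q}{98} + \frac{4}{13} = \frac{4}{13} - \frac{q}{98}$)
$j{\left(h \right)} = 43$
$\sqrt{p{\left(G{\left(11 \right)} \right)} + j{\left(r{\left(-8,W \right)} \right)}} = \sqrt{\left(\frac{4}{13} - \frac{11}{98}\right) + 43} = \sqrt{\frac{249}{1274} + 43} = \sqrt{\frac{55031}{1274}} = \frac{\sqrt{1430806}}{182}$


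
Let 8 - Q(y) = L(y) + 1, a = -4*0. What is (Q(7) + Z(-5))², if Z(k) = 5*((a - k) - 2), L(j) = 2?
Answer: 400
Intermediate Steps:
a = 0
Z(k) = -10 - 5*k (Z(k) = 5*((0 - k) - 2) = 5*(-k - 2) = 5*(-2 - k) = -10 - 5*k)
Q(y) = 5 (Q(y) = 8 - (2 + 1) = 8 - 1*3 = 8 - 3 = 5)
(Q(7) + Z(-5))² = (5 + (-10 - 5*(-5)))² = (5 + (-10 + 25))² = (5 + 15)² = 20² = 400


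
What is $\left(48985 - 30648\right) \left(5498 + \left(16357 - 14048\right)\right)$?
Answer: $143156959$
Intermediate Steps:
$\left(48985 - 30648\right) \left(5498 + \left(16357 - 14048\right)\right) = 18337 \left(5498 + 2309\right) = 18337 \cdot 7807 = 143156959$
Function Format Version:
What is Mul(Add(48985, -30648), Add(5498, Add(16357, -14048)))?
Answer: 143156959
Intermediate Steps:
Mul(Add(48985, -30648), Add(5498, Add(16357, -14048))) = Mul(18337, Add(5498, 2309)) = Mul(18337, 7807) = 143156959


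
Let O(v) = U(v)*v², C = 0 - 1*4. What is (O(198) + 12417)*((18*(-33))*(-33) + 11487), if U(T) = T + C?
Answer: 236835784377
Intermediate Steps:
C = -4 (C = 0 - 4 = -4)
U(T) = -4 + T (U(T) = T - 4 = -4 + T)
O(v) = v²*(-4 + v) (O(v) = (-4 + v)*v² = v²*(-4 + v))
(O(198) + 12417)*((18*(-33))*(-33) + 11487) = (198²*(-4 + 198) + 12417)*((18*(-33))*(-33) + 11487) = (39204*194 + 12417)*(-594*(-33) + 11487) = (7605576 + 12417)*(19602 + 11487) = 7617993*31089 = 236835784377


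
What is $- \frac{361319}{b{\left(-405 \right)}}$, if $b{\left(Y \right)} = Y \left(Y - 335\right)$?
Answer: $- \frac{361319}{299700} \approx -1.2056$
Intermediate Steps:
$b{\left(Y \right)} = Y \left(-335 + Y\right)$
$- \frac{361319}{b{\left(-405 \right)}} = - \frac{361319}{\left(-405\right) \left(-335 - 405\right)} = - \frac{361319}{\left(-405\right) \left(-740\right)} = - \frac{361319}{299700}$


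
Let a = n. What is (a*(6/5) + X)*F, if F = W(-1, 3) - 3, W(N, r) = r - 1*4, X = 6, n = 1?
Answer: -144/5 ≈ -28.800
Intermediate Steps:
a = 1
W(N, r) = -4 + r (W(N, r) = r - 4 = -4 + r)
F = -4 (F = (-4 + 3) - 3 = -1 - 3 = -4)
(a*(6/5) + X)*F = (1*(6/5) + 6)*(-4) = (6/5 + 6)*(-4) = (36/5)*(-4) = -144/5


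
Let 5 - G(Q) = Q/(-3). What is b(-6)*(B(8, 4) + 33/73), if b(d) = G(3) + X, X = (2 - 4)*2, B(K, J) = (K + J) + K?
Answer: 2986/73 ≈ 40.904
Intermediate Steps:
B(K, J) = J + 2*K (B(K, J) = (J + K) + K = J + 2*K)
G(Q) = 5 + Q/3 (G(Q) = 5 - Q/(-3) = 5 - Q*(-1)/3 = 5 - (-1)*Q/3 = 5 + Q/3)
X = -4 (X = -2*2 = -4)
b(d) = 2 (b(d) = (5 + (⅓)*3) - 4 = (5 + 1) - 4 = 6 - 4 = 2)
b(-6)*(B(8, 4) + 33/73) = 2*((4 + 2*8) + 33/73) = 2*((4 + 16) + 33*(1/73)) = 2*(20 + 33/73) = 2*(1493/73) = 2986/73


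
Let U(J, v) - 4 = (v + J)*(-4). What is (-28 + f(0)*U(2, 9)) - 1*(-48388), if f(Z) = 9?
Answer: 48000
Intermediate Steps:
U(J, v) = 4 - 4*J - 4*v (U(J, v) = 4 + (v + J)*(-4) = 4 + (J + v)*(-4) = 4 + (-4*J - 4*v) = 4 - 4*J - 4*v)
(-28 + f(0)*U(2, 9)) - 1*(-48388) = (-28 + 9*(4 - 4*2 - 4*9)) - 1*(-48388) = (-28 + 9*(4 - 8 - 36)) + 48388 = (-28 + 9*(-40)) + 48388 = (-28 - 360) + 48388 = -388 + 48388 = 48000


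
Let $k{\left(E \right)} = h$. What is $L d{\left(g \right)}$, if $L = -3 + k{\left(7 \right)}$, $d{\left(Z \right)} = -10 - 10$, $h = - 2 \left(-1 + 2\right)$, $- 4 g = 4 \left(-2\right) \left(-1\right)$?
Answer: $100$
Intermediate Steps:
$g = -2$ ($g = - \frac{4 \left(-2\right) \left(-1\right)}{4} = - \frac{\left(-8\right) \left(-1\right)}{4} = \left(- \frac{1}{4}\right) 8 = -2$)
$h = -2$ ($h = \left(-2\right) 1 = -2$)
$k{\left(E \right)} = -2$
$d{\left(Z \right)} = -20$ ($d{\left(Z \right)} = -10 - 10 = -20$)
$L = -5$ ($L = -3 - 2 = -5$)
$L d{\left(g \right)} = \left(-5\right) \left(-20\right) = 100$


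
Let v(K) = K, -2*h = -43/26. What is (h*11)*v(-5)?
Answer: -2365/52 ≈ -45.481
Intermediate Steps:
h = 43/52 (h = -(-43)/(2*26) = -½*(-43/26) = 43/52 ≈ 0.82692)
(h*11)*v(-5) = ((43/52)*11)*(-5) = (473/52)*(-5) = -2365/52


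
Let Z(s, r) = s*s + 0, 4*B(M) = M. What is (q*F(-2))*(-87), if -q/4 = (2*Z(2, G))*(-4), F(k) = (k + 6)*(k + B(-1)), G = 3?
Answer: 100224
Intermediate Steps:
B(M) = M/4
Z(s, r) = s**2 (Z(s, r) = s**2 + 0 = s**2)
F(k) = (6 + k)*(-1/4 + k) (F(k) = (k + 6)*(k + (1/4)*(-1)) = (6 + k)*(k - 1/4) = (6 + k)*(-1/4 + k))
q = 128 (q = -4*2*2**2*(-4) = -4*2*4*(-4) = -32*(-4) = -4*(-32) = 128)
(q*F(-2))*(-87) = (128*(-3/2 + (-2)**2 + (23/4)*(-2)))*(-87) = (128*(-3/2 + 4 - 23/2))*(-87) = (128*(-9))*(-87) = -1152*(-87) = 100224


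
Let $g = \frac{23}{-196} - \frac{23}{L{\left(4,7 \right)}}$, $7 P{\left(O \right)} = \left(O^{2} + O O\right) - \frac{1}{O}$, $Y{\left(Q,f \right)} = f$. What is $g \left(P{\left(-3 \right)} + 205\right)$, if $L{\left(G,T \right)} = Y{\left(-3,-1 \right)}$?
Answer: $\frac{1629550}{343} \approx 4750.9$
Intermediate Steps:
$L{\left(G,T \right)} = -1$
$P{\left(O \right)} = - \frac{1}{7 O} + \frac{2 O^{2}}{7}$ ($P{\left(O \right)} = \frac{\left(O^{2} + O O\right) - \frac{1}{O}}{7} = \frac{\left(O^{2} + O^{2}\right) - \frac{1}{O}}{7} = \frac{2 O^{2} - \frac{1}{O}}{7} = \frac{- \frac{1}{O} + 2 O^{2}}{7} = - \frac{1}{7 O} + \frac{2 O^{2}}{7}$)
$g = \frac{4485}{196}$ ($g = \frac{23}{-196} - \frac{23}{-1} = 23 \left(- \frac{1}{196}\right) - -23 = - \frac{23}{196} + 23 = \frac{4485}{196} \approx 22.883$)
$g \left(P{\left(-3 \right)} + 205\right) = \frac{4485 \left(\frac{-1 + 2 \left(-3\right)^{3}}{7 \left(-3\right)} + 205\right)}{196} = \frac{4485 \left(\frac{1}{7} \left(- \frac{1}{3}\right) \left(-1 + 2 \left(-27\right)\right) + 205\right)}{196} = \frac{4485 \left(\frac{1}{7} \left(- \frac{1}{3}\right) \left(-1 - 54\right) + 205\right)}{196} = \frac{4485 \left(\frac{1}{7} \left(- \frac{1}{3}\right) \left(-55\right) + 205\right)}{196} = \frac{4485 \left(\frac{55}{21} + 205\right)}{196} = \frac{4485}{196} \cdot \frac{4360}{21} = \frac{1629550}{343}$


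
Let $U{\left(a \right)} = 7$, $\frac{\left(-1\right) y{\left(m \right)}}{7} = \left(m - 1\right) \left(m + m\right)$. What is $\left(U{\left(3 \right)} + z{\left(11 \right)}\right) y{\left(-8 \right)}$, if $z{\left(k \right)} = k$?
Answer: $-18144$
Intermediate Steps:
$y{\left(m \right)} = - 14 m \left(-1 + m\right)$ ($y{\left(m \right)} = - 7 \left(m - 1\right) \left(m + m\right) = - 7 \left(-1 + m\right) 2 m = - 7 \cdot 2 m \left(-1 + m\right) = - 14 m \left(-1 + m\right)$)
$\left(U{\left(3 \right)} + z{\left(11 \right)}\right) y{\left(-8 \right)} = \left(7 + 11\right) 14 \left(-8\right) \left(1 - -8\right) = 18 \cdot 14 \left(-8\right) \left(1 + 8\right) = 18 \cdot 14 \left(-8\right) 9 = 18 \left(-1008\right) = -18144$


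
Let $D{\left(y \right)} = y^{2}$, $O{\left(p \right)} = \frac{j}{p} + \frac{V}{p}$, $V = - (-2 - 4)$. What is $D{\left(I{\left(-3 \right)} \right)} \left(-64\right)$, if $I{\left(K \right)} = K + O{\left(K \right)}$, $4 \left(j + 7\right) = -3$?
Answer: $- \frac{3364}{9} \approx -373.78$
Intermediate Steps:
$j = - \frac{31}{4}$ ($j = -7 + \frac{1}{4} \left(-3\right) = -7 - \frac{3}{4} = - \frac{31}{4} \approx -7.75$)
$V = 6$ ($V = \left(-1\right) \left(-6\right) = 6$)
$O{\left(p \right)} = - \frac{7}{4 p}$ ($O{\left(p \right)} = - \frac{31}{4 p} + \frac{6}{p} = - \frac{7}{4 p}$)
$I{\left(K \right)} = K - \frac{7}{4 K}$
$D{\left(I{\left(-3 \right)} \right)} \left(-64\right) = \left(-3 - \frac{7}{4 \left(-3\right)}\right)^{2} \left(-64\right) = \left(-3 - - \frac{7}{12}\right)^{2} \left(-64\right) = \left(-3 + \frac{7}{12}\right)^{2} \left(-64\right) = \left(- \frac{29}{12}\right)^{2} \left(-64\right) = \frac{841}{144} \left(-64\right) = - \frac{3364}{9}$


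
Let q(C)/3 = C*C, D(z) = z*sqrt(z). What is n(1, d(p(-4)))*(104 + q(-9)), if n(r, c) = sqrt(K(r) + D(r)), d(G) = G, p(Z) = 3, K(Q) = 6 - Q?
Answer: 347*sqrt(6) ≈ 849.97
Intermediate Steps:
D(z) = z**(3/2)
q(C) = 3*C**2 (q(C) = 3*(C*C) = 3*C**2)
n(r, c) = sqrt(6 + r**(3/2) - r) (n(r, c) = sqrt((6 - r) + r**(3/2)) = sqrt(6 + r**(3/2) - r))
n(1, d(p(-4)))*(104 + q(-9)) = sqrt(6 + 1**(3/2) - 1*1)*(104 + 3*(-9)**2) = sqrt(6 + 1 - 1)*(104 + 3*81) = sqrt(6)*(104 + 243) = sqrt(6)*347 = 347*sqrt(6)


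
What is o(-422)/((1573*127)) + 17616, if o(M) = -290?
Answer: 3519165646/199771 ≈ 17616.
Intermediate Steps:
o(-422)/((1573*127)) + 17616 = -290/(1573*127) + 17616 = -290/199771 + 17616 = 3519165646/199771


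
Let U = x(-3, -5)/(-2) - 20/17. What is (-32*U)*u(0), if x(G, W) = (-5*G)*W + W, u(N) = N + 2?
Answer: -42240/17 ≈ -2484.7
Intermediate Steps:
u(N) = 2 + N
x(G, W) = W - 5*G*W (x(G, W) = -5*G*W + W = W - 5*G*W)
U = 660/17 (U = -5*(1 - 5*(-3))/(-2) - 20/17 = -5*(1 + 15)*(-½) - 20*1/17 = -5*16*(-½) - 20/17 = -80*(-½) - 20/17 = 40 - 20/17 = 660/17 ≈ 38.824)
(-32*U)*u(0) = (-32*660/17)*(2 + 0) = -21120/17*2 = -42240/17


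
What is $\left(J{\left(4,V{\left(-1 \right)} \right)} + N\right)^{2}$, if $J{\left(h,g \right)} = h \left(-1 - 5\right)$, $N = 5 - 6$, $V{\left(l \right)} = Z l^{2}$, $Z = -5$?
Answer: $625$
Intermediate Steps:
$V{\left(l \right)} = - 5 l^{2}$
$N = -1$ ($N = 5 - 6 = -1$)
$J{\left(h,g \right)} = - 6 h$ ($J{\left(h,g \right)} = h \left(-6\right) = - 6 h$)
$\left(J{\left(4,V{\left(-1 \right)} \right)} + N\right)^{2} = \left(\left(-6\right) 4 - 1\right)^{2} = \left(-24 - 1\right)^{2} = \left(-25\right)^{2} = 625$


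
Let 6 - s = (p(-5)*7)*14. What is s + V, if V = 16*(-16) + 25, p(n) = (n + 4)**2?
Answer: -323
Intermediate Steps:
p(n) = (4 + n)**2
s = -92 (s = 6 - (4 - 5)**2*7*14 = 6 - (-1)**2*7*14 = 6 - 1*7*14 = 6 - 7*14 = 6 - 1*98 = 6 - 98 = -92)
V = -231 (V = -256 + 25 = -231)
s + V = -92 - 231 = -323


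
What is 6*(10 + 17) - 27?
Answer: 135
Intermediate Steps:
6*(10 + 17) - 27 = 6*27 - 27 = 162 - 27 = 135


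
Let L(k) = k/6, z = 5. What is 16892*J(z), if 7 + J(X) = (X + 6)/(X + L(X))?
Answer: -3023668/35 ≈ -86391.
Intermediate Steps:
L(k) = k/6 (L(k) = k*(1/6) = k/6)
J(X) = -7 + 6*(6 + X)/(7*X) (J(X) = -7 + (X + 6)/(X + X/6) = -7 + (6 + X)/((7*X/6)) = -7 + (6 + X)*(6/(7*X)) = -7 + 6*(6 + X)/(7*X))
16892*J(z) = 16892*((1/7)*(36 - 43*5)/5) = 16892*((1/7)*(1/5)*(36 - 215)) = 16892*((1/7)*(1/5)*(-179)) = 16892*(-179/35) = -3023668/35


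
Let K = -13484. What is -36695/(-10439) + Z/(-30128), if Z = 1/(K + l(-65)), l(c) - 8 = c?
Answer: 1360928308709/387157122352 ≈ 3.5152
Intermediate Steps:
l(c) = 8 + c
Z = -1/13541 (Z = 1/(-13484 + (8 - 65)) = 1/(-13484 - 57) = 1/(-13541) = -1/13541 ≈ -7.3850e-5)
-36695/(-10439) + Z/(-30128) = -36695/(-10439) - 1/13541/(-30128) = -36695*(-1/10439) - 1/13541*(-1/30128) = 36695/10439 + 1/407963248 = 1360928308709/387157122352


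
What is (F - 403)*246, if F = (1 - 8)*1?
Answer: -100860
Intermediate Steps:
F = -7 (F = -7*1 = -7)
(F - 403)*246 = (-7 - 403)*246 = -410*246 = -100860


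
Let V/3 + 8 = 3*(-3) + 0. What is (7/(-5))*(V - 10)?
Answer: 427/5 ≈ 85.400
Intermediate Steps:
V = -51 (V = -24 + 3*(3*(-3) + 0) = -24 + 3*(-9 + 0) = -24 + 3*(-9) = -24 - 27 = -51)
(7/(-5))*(V - 10) = (7/(-5))*(-51 - 10) = (7*(-⅕))*(-61) = -7/5*(-61) = 427/5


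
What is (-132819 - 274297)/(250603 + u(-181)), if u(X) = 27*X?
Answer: -101779/61429 ≈ -1.6569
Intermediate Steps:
(-132819 - 274297)/(250603 + u(-181)) = (-132819 - 274297)/(250603 + 27*(-181)) = -407116/(250603 - 4887) = -407116/245716 = -407116*1/245716 = -101779/61429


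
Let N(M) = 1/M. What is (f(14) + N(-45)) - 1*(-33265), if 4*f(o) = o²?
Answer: 1499129/45 ≈ 33314.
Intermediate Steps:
f(o) = o²/4
(f(14) + N(-45)) - 1*(-33265) = ((¼)*14² + 1/(-45)) - 1*(-33265) = ((¼)*196 - 1/45) + 33265 = (49 - 1/45) + 33265 = 2204/45 + 33265 = 1499129/45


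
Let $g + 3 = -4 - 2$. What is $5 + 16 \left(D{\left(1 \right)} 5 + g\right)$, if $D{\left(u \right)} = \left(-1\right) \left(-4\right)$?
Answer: $181$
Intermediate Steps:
$g = -9$ ($g = -3 - 6 = -9$)
$D{\left(u \right)} = 4$
$5 + 16 \left(D{\left(1 \right)} 5 + g\right) = 5 + 16 \left(4 \cdot 5 - 9\right) = 5 + 16 \left(20 - 9\right) = 5 + 16 \cdot 11 = 5 + 176 = 181$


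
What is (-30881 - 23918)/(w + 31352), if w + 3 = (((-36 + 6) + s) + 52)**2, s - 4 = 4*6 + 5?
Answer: -54799/34374 ≈ -1.5942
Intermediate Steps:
s = 33 (s = 4 + (4*6 + 5) = 4 + (24 + 5) = 4 + 29 = 33)
w = 3022 (w = -3 + (((-36 + 6) + 33) + 52)**2 = -3 + ((-30 + 33) + 52)**2 = -3 + (3 + 52)**2 = -3 + 55**2 = -3 + 3025 = 3022)
(-30881 - 23918)/(w + 31352) = (-30881 - 23918)/(3022 + 31352) = -54799/34374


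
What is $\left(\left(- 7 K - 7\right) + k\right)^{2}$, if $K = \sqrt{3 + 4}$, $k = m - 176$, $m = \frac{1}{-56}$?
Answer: $\frac{106117649}{3136} + \frac{10249 \sqrt{7}}{4} \approx 40618.0$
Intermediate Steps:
$m = - \frac{1}{56} \approx -0.017857$
$k = - \frac{9857}{56}$ ($k = - \frac{1}{56} - 176 = - \frac{9857}{56} \approx -176.02$)
$K = \sqrt{7} \approx 2.6458$
$\left(\left(- 7 K - 7\right) + k\right)^{2} = \left(\left(- 7 \sqrt{7} - 7\right) - \frac{9857}{56}\right)^{2} = \left(\left(-7 - 7 \sqrt{7}\right) - \frac{9857}{56}\right)^{2} = \left(- \frac{10249}{56} - 7 \sqrt{7}\right)^{2}$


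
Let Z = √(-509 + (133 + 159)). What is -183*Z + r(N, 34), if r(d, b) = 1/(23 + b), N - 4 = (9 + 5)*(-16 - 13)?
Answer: 1/57 - 183*I*√217 ≈ 0.017544 - 2695.8*I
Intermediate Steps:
N = -402 (N = 4 + (9 + 5)*(-16 - 13) = 4 + 14*(-29) = 4 - 406 = -402)
Z = I*√217 (Z = √(-509 + 292) = √(-217) = I*√217 ≈ 14.731*I)
-183*Z + r(N, 34) = -183*I*√217 + 1/(23 + 34) = -183*I*√217 + 1/57 = 1/57 - 183*I*√217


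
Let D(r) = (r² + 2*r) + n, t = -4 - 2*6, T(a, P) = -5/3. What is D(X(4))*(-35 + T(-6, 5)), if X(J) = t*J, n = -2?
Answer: -145420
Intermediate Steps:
T(a, P) = -5/3 (T(a, P) = -5*⅓ = -5/3)
t = -16 (t = -4 - 12 = -16)
X(J) = -16*J
D(r) = -2 + r² + 2*r (D(r) = (r² + 2*r) - 2 = -2 + r² + 2*r)
D(X(4))*(-35 + T(-6, 5)) = (-2 + (-16*4)² + 2*(-16*4))*(-35 - 5/3) = (-2 + (-64)² + 2*(-64))*(-110/3) = (-2 + 4096 - 128)*(-110/3) = 3966*(-110/3) = -145420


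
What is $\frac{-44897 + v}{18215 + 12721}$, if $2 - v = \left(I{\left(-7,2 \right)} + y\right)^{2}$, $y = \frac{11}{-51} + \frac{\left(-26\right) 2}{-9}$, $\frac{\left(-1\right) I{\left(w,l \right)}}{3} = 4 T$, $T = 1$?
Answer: $- \frac{131489660}{90522603} \approx -1.4526$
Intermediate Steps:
$I{\left(w,l \right)} = -12$ ($I{\left(w,l \right)} = - 3 \cdot 4 \cdot 1 = \left(-3\right) 4 = -12$)
$y = \frac{851}{153}$ ($y = 11 \left(- \frac{1}{51}\right) - - \frac{52}{9} = - \frac{11}{51} + \frac{52}{9} = \frac{851}{153} \approx 5.5621$)
$v = - \frac{923407}{23409}$ ($v = 2 - \left(-12 + \frac{851}{153}\right)^{2} = 2 - \left(- \frac{985}{153}\right)^{2} = 2 - \frac{970225}{23409} = - \frac{923407}{23409} \approx -39.447$)
$\frac{-44897 + v}{18215 + 12721} = \frac{-44897 - \frac{923407}{23409}}{18215 + 12721} = - \frac{1051917280}{23409 \cdot 30936} = \left(- \frac{1051917280}{23409}\right) \frac{1}{30936} = - \frac{131489660}{90522603}$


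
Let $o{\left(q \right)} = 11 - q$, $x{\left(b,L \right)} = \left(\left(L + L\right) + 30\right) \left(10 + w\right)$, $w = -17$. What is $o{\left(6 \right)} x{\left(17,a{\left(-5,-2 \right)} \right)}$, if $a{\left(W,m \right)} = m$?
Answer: $-910$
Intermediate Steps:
$x{\left(b,L \right)} = -210 - 14 L$ ($x{\left(b,L \right)} = \left(\left(L + L\right) + 30\right) \left(10 - 17\right) = \left(2 L + 30\right) \left(-7\right) = \left(30 + 2 L\right) \left(-7\right) = -210 - 14 L$)
$o{\left(6 \right)} x{\left(17,a{\left(-5,-2 \right)} \right)} = \left(11 - 6\right) \left(-210 - -28\right) = \left(11 - 6\right) \left(-210 + 28\right) = 5 \left(-182\right) = -910$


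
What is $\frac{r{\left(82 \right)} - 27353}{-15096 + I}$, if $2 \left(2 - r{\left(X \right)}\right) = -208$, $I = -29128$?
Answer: $\frac{27247}{44224} \approx 0.61611$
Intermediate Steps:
$r{\left(X \right)} = 106$ ($r{\left(X \right)} = 2 - -104 = 2 + 104 = 106$)
$\frac{r{\left(82 \right)} - 27353}{-15096 + I} = \frac{106 - 27353}{-15096 - 29128} = - \frac{27247}{-44224} = \left(-27247\right) \left(- \frac{1}{44224}\right) = \frac{27247}{44224}$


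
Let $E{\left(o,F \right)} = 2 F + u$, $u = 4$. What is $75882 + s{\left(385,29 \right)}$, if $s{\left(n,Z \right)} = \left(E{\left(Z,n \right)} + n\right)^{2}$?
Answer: $1419163$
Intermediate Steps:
$E{\left(o,F \right)} = 4 + 2 F$ ($E{\left(o,F \right)} = 2 F + 4 = 4 + 2 F$)
$s{\left(n,Z \right)} = \left(4 + 3 n\right)^{2}$ ($s{\left(n,Z \right)} = \left(\left(4 + 2 n\right) + n\right)^{2} = \left(4 + 3 n\right)^{2}$)
$75882 + s{\left(385,29 \right)} = 75882 + \left(4 + 3 \cdot 385\right)^{2} = 75882 + \left(4 + 1155\right)^{2} = 75882 + 1159^{2} = 75882 + 1343281 = 1419163$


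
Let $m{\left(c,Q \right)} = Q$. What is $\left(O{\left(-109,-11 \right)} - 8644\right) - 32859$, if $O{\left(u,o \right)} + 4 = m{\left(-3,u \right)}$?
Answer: $-41616$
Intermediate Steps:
$O{\left(u,o \right)} = -4 + u$
$\left(O{\left(-109,-11 \right)} - 8644\right) - 32859 = \left(\left(-4 - 109\right) - 8644\right) - 32859 = \left(-113 - 8644\right) - 32859 = -8757 - 32859 = -41616$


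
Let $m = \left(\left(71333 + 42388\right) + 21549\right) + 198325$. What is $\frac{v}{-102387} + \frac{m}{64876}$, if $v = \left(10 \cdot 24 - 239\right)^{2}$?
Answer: $\frac{34155726389}{6642459012} \approx 5.142$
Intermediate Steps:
$v = 1$ ($v = \left(240 - 239\right)^{2} = 1^{2} = 1$)
$m = 333595$ ($m = \left(113721 + 21549\right) + 198325 = 135270 + 198325 = 333595$)
$\frac{v}{-102387} + \frac{m}{64876} = 1 \frac{1}{-102387} + \frac{333595}{64876} = 1 \left(- \frac{1}{102387}\right) + 333595 \cdot \frac{1}{64876} = - \frac{1}{102387} + \frac{333595}{64876} = \frac{34155726389}{6642459012}$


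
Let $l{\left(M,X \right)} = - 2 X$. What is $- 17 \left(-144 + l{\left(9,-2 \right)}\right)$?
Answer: $2380$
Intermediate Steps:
$- 17 \left(-144 + l{\left(9,-2 \right)}\right) = - 17 \left(-144 - -4\right) = - 17 \left(-144 + 4\right) = \left(-17\right) \left(-140\right) = 2380$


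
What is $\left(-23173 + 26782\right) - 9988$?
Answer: $-6379$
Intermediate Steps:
$\left(-23173 + 26782\right) - 9988 = 3609 - 9988 = -6379$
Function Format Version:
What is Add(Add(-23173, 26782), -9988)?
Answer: -6379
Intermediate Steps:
Add(Add(-23173, 26782), -9988) = Add(3609, -9988) = -6379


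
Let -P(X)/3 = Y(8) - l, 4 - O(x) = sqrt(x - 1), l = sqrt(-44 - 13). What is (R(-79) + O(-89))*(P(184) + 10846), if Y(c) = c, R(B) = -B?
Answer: (83 - 3*I*sqrt(10))*(10822 + 3*I*sqrt(57)) ≈ 8.9844e+5 - 1.0079e+5*I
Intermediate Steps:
l = I*sqrt(57) (l = sqrt(-57) = I*sqrt(57) ≈ 7.5498*I)
O(x) = 4 - sqrt(-1 + x) (O(x) = 4 - sqrt(x - 1) = 4 - sqrt(-1 + x))
P(X) = -24 + 3*I*sqrt(57) (P(X) = -3*(8 - I*sqrt(57)) = -24 + 3*I*sqrt(57))
(R(-79) + O(-89))*(P(184) + 10846) = (-1*(-79) + (4 - sqrt(-1 - 89)))*((-24 + 3*I*sqrt(57)) + 10846) = (79 + (4 - sqrt(-90)))*(10822 + 3*I*sqrt(57)) = (79 + (4 - 3*I*sqrt(10)))*(10822 + 3*I*sqrt(57)) = (83 - 3*I*sqrt(10))*(10822 + 3*I*sqrt(57))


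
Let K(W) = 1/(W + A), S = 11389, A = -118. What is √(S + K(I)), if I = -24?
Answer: 3*√25516406/142 ≈ 106.72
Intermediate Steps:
K(W) = 1/(-118 + W) (K(W) = 1/(W - 118) = 1/(-118 + W))
√(S + K(I)) = √(11389 + 1/(-118 - 24)) = √(11389 + 1/(-142)) = √(11389 - 1/142) = √(1617237/142) = 3*√25516406/142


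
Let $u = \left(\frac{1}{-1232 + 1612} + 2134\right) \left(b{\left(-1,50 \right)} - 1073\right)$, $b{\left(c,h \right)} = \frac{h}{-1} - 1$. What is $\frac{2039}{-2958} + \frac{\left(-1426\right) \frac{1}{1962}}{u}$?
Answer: $- \frac{151932139886443}{220409743668066} \approx -0.68932$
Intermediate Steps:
$b{\left(c,h \right)} = -1 - h$ ($b{\left(c,h \right)} = h \left(-1\right) - 1 = - h - 1 = -1 - h$)
$u = - \frac{227868801}{95}$ ($u = \left(\frac{1}{-1232 + 1612} + 2134\right) \left(\left(-1 - 50\right) - 1073\right) = \left(\frac{1}{380} + 2134\right) \left(\left(-1 - 50\right) - 1073\right) = \left(\frac{1}{380} + 2134\right) \left(-51 - 1073\right) = \frac{810921}{380} \left(-1124\right) = - \frac{227868801}{95} \approx -2.3986 \cdot 10^{6}$)
$\frac{2039}{-2958} + \frac{\left(-1426\right) \frac{1}{1962}}{u} = \frac{2039}{-2958} + \frac{\left(-1426\right) \frac{1}{1962}}{- \frac{227868801}{95}} = 2039 \left(- \frac{1}{2958}\right) + \left(-1426\right) \frac{1}{1962} \left(- \frac{95}{227868801}\right) = - \frac{2039}{2958} - - \frac{67735}{223539293781} = - \frac{2039}{2958} + \frac{67735}{223539293781} = - \frac{151932139886443}{220409743668066}$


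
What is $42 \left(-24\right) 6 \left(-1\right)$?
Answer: $6048$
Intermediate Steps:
$42 \left(-24\right) 6 \left(-1\right) = \left(-1008\right) \left(-6\right) = 6048$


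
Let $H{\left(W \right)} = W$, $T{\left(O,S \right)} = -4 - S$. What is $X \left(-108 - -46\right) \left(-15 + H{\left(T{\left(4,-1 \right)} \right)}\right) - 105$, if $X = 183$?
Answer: $204123$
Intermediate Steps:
$X \left(-108 - -46\right) \left(-15 + H{\left(T{\left(4,-1 \right)} \right)}\right) - 105 = 183 \left(-108 - -46\right) \left(-15 - 3\right) - 105 = 183 \left(-108 + \left(-18 + 64\right)\right) \left(-15 + \left(-4 + 1\right)\right) - 105 = 183 \left(-108 + 46\right) \left(-15 - 3\right) - 105 = 183 \left(\left(-62\right) \left(-18\right)\right) - 105 = 183 \cdot 1116 - 105 = 204228 - 105 = 204123$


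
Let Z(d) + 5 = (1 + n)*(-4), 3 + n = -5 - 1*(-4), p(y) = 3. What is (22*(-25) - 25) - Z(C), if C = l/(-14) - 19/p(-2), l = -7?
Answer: -582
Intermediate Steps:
n = -4 (n = -3 + (-5 - 1*(-4)) = -3 + (-5 + 4) = -3 - 1 = -4)
C = -35/6 (C = -7/(-14) - 19/3 = -7*(-1/14) - 19*⅓ = ½ - 19/3 = -35/6 ≈ -5.8333)
Z(d) = 7 (Z(d) = -5 + (1 - 4)*(-4) = -5 - 3*(-4) = -5 + 12 = 7)
(22*(-25) - 25) - Z(C) = (22*(-25) - 25) - 1*7 = (-550 - 25) - 7 = -575 - 7 = -582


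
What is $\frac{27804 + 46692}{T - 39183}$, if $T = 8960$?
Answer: $- \frac{74496}{30223} \approx -2.4649$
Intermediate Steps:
$\frac{27804 + 46692}{T - 39183} = \frac{27804 + 46692}{8960 - 39183} = \frac{74496}{-30223} = 74496 \left(- \frac{1}{30223}\right) = - \frac{74496}{30223}$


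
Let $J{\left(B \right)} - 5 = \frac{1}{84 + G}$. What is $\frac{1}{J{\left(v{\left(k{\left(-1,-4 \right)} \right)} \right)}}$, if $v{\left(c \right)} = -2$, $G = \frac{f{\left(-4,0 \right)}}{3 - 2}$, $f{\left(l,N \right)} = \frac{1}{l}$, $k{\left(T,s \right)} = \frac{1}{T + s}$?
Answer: $\frac{335}{1679} \approx 0.19952$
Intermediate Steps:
$G = - \frac{1}{4}$ ($G = \frac{1}{\left(-4\right) \left(3 - 2\right)} = - \frac{1}{4 \cdot 1} = \left(- \frac{1}{4}\right) 1 = - \frac{1}{4} \approx -0.25$)
$J{\left(B \right)} = \frac{1679}{335}$ ($J{\left(B \right)} = 5 + \frac{1}{84 - \frac{1}{4}} = 5 + \frac{1}{\frac{335}{4}} = 5 + \frac{4}{335} = \frac{1679}{335}$)
$\frac{1}{J{\left(v{\left(k{\left(-1,-4 \right)} \right)} \right)}} = \frac{1}{\frac{1679}{335}} = \frac{335}{1679}$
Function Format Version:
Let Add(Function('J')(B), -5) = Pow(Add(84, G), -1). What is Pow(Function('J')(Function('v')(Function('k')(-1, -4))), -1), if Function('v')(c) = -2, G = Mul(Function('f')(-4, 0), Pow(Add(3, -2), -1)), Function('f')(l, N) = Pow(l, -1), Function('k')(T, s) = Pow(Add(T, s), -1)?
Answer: Rational(335, 1679) ≈ 0.19952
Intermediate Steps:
G = Rational(-1, 4) (G = Mul(Pow(-4, -1), Pow(Add(3, -2), -1)) = Mul(Rational(-1, 4), Pow(1, -1)) = Mul(Rational(-1, 4), 1) = Rational(-1, 4) ≈ -0.25000)
Function('J')(B) = Rational(1679, 335) (Function('J')(B) = Add(5, Pow(Add(84, Rational(-1, 4)), -1)) = Add(5, Pow(Rational(335, 4), -1)) = Add(5, Rational(4, 335)) = Rational(1679, 335))
Pow(Function('J')(Function('v')(Function('k')(-1, -4))), -1) = Pow(Rational(1679, 335), -1) = Rational(335, 1679)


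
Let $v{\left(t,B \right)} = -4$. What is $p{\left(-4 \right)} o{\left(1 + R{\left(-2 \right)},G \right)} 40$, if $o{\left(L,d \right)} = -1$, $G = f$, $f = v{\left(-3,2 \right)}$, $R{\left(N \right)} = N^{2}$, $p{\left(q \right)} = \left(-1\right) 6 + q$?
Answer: $400$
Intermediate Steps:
$p{\left(q \right)} = -6 + q$
$f = -4$
$G = -4$
$p{\left(-4 \right)} o{\left(1 + R{\left(-2 \right)},G \right)} 40 = \left(-6 - 4\right) \left(-1\right) 40 = \left(-10\right) \left(-1\right) 40 = 10 \cdot 40 = 400$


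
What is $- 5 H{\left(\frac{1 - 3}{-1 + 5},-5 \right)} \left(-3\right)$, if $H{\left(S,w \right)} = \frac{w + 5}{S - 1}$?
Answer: $0$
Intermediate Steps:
$H{\left(S,w \right)} = \frac{5 + w}{-1 + S}$
$- 5 H{\left(\frac{1 - 3}{-1 + 5},-5 \right)} \left(-3\right) = - 5 \frac{5 - 5}{-1 + \frac{1 - 3}{-1 + 5}} \left(-3\right) = - 5 \frac{1}{-1 - \frac{2}{4}} \cdot 0 \left(-3\right) = - 5 \frac{1}{-1 - \frac{1}{2}} \cdot 0 \left(-3\right) = - 5 \frac{1}{- \frac{3}{2}} \cdot 0 \left(-3\right) = - 5 \left(\left(- \frac{2}{3}\right) 0\right) \left(-3\right) = \left(-5\right) 0 \left(-3\right) = 0 \left(-3\right) = 0$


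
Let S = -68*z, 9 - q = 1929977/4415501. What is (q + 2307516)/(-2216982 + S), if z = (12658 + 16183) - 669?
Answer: -5094438507524/9123921920839 ≈ -0.55836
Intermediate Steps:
z = 28172 (z = 28841 - 669 = 28172)
q = 37809532/4415501 (q = 9 - 1929977/4415501 = 37809532/4415501 ≈ 8.5629)
S = -1915696 (S = -68*28172 = -1915696)
(q + 2307516)/(-2216982 + S) = (37809532/4415501 + 2307516)/(-2216982 - 1915696) = (10188877015048/4415501)/(-4132678) = (10188877015048/4415501)*(-1/4132678) = -5094438507524/9123921920839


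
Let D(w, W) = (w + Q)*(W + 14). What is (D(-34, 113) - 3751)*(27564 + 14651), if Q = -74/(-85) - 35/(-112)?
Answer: -90926863171/272 ≈ -3.3429e+8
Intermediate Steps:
Q = 1609/1360 (Q = -74*(-1/85) - 35*(-1/112) = 74/85 + 5/16 = 1609/1360 ≈ 1.1831)
D(w, W) = (14 + W)*(1609/1360 + w) (D(w, W) = (w + 1609/1360)*(W + 14) = (1609/1360 + w)*(14 + W) = (14 + W)*(1609/1360 + w))
(D(-34, 113) - 3751)*(27564 + 14651) = ((11263/680 + 14*(-34) + (1609/1360)*113 + 113*(-34)) - 3751)*(27564 + 14651) = ((11263/680 - 476 + 181817/1360 - 3842) - 3751)*42215 = (-5668137/1360 - 3751)*42215 = -10769497/1360*42215 = -90926863171/272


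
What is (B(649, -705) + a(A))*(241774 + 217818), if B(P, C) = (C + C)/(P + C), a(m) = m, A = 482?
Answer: 233095214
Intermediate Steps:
B(P, C) = 2*C/(C + P) (B(P, C) = (2*C)/(C + P) = 2*C/(C + P))
(B(649, -705) + a(A))*(241774 + 217818) = (2*(-705)/(-705 + 649) + 482)*(241774 + 217818) = (2*(-705)/(-56) + 482)*459592 = (2*(-705)*(-1/56) + 482)*459592 = (705/28 + 482)*459592 = (14201/28)*459592 = 233095214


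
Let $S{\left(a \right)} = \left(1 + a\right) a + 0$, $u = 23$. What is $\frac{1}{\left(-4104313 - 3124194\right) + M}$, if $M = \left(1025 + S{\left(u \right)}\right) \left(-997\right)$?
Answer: $- \frac{1}{8800776} \approx -1.1363 \cdot 10^{-7}$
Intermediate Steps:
$S{\left(a \right)} = a \left(1 + a\right)$ ($S{\left(a \right)} = a \left(1 + a\right) + 0 = a \left(1 + a\right)$)
$M = -1572269$ ($M = \left(1025 + 23 \left(1 + 23\right)\right) \left(-997\right) = \left(1025 + 23 \cdot 24\right) \left(-997\right) = \left(1025 + 552\right) \left(-997\right) = 1577 \left(-997\right) = -1572269$)
$\frac{1}{\left(-4104313 - 3124194\right) + M} = \frac{1}{\left(-4104313 - 3124194\right) - 1572269} = \frac{1}{-7228507 - 1572269} = \frac{1}{-8800776} = - \frac{1}{8800776}$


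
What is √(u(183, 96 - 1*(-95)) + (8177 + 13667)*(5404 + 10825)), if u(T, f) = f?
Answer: √354506467 ≈ 18828.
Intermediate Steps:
√(u(183, 96 - 1*(-95)) + (8177 + 13667)*(5404 + 10825)) = √((96 - 1*(-95)) + (8177 + 13667)*(5404 + 10825)) = √((96 + 95) + 21844*16229) = √(191 + 354506276) = √354506467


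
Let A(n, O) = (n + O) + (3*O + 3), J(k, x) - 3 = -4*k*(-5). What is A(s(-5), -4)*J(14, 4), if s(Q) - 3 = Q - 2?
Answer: -4811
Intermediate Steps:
J(k, x) = 3 + 20*k (J(k, x) = 3 - 4*k*(-5) = 3 + 20*k)
s(Q) = 1 + Q (s(Q) = 3 + (Q - 2) = 3 + (-2 + Q) = 1 + Q)
A(n, O) = 3 + n + 4*O (A(n, O) = (O + n) + (3 + 3*O) = 3 + n + 4*O)
A(s(-5), -4)*J(14, 4) = (3 + (1 - 5) + 4*(-4))*(3 + 20*14) = (3 - 4 - 16)*(3 + 280) = -17*283 = -4811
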